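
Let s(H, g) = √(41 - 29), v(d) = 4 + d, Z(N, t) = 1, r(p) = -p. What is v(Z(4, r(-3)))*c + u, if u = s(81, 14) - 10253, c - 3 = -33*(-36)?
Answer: -4298 + 2*√3 ≈ -4294.5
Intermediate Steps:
c = 1191 (c = 3 - 33*(-36) = 3 + 1188 = 1191)
s(H, g) = 2*√3 (s(H, g) = √12 = 2*√3)
u = -10253 + 2*√3 (u = 2*√3 - 10253 = -10253 + 2*√3 ≈ -10250.)
v(Z(4, r(-3)))*c + u = (4 + 1)*1191 + (-10253 + 2*√3) = 5*1191 + (-10253 + 2*√3) = 5955 + (-10253 + 2*√3) = -4298 + 2*√3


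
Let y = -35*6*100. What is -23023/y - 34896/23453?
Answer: -27551083/70359000 ≈ -0.39158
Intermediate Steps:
y = -21000 (y = -210*100 = -21000)
-23023/y - 34896/23453 = -23023/(-21000) - 34896/23453 = -23023*(-1/21000) - 34896*1/23453 = 3289/3000 - 34896/23453 = -27551083/70359000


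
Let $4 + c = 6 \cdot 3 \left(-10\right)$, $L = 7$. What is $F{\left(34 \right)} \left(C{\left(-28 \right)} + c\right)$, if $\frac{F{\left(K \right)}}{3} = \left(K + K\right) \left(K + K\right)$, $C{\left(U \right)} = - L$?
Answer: $-2649552$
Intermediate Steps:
$c = -184$ ($c = -4 + 6 \cdot 3 \left(-10\right) = -4 + 18 \left(-10\right) = -4 - 180 = -184$)
$C{\left(U \right)} = -7$ ($C{\left(U \right)} = \left(-1\right) 7 = -7$)
$F{\left(K \right)} = 12 K^{2}$ ($F{\left(K \right)} = 3 \left(K + K\right) \left(K + K\right) = 3 \cdot 2 K 2 K = 3 \cdot 4 K^{2} = 12 K^{2}$)
$F{\left(34 \right)} \left(C{\left(-28 \right)} + c\right) = 12 \cdot 34^{2} \left(-7 - 184\right) = 12 \cdot 1156 \left(-191\right) = 13872 \left(-191\right) = -2649552$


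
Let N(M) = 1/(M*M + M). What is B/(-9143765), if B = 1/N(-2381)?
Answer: -1133356/1828753 ≈ -0.61974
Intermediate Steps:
N(M) = 1/(M + M²) (N(M) = 1/(M² + M) = 1/(M + M²))
B = 5666780 (B = 1/(1/((-2381)*(1 - 2381))) = 1/(-1/2381/(-2380)) = 1/(-1/2381*(-1/2380)) = 1/(1/5666780) = 5666780)
B/(-9143765) = 5666780/(-9143765) = 5666780*(-1/9143765) = -1133356/1828753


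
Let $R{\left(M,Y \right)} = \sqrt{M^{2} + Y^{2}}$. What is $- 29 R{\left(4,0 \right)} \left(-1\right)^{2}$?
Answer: $-116$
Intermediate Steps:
$- 29 R{\left(4,0 \right)} \left(-1\right)^{2} = - 29 \sqrt{4^{2} + 0^{2}} \left(-1\right)^{2} = - 29 \sqrt{16 + 0} \cdot 1 = - 29 \sqrt{16} \cdot 1 = \left(-29\right) 4 \cdot 1 = \left(-116\right) 1 = -116$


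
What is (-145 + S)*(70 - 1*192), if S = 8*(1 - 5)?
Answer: 21594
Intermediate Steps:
S = -32 (S = 8*(-4) = -32)
(-145 + S)*(70 - 1*192) = (-145 - 32)*(70 - 1*192) = -177*(70 - 192) = -177*(-122) = 21594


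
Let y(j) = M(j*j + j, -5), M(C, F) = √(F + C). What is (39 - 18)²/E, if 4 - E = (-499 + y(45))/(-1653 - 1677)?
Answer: 3138003855/27395996 - 244755*√2065/27395996 ≈ 114.14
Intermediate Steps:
M(C, F) = √(C + F)
y(j) = √(-5 + j + j²) (y(j) = √((j*j + j) - 5) = √((j² + j) - 5) = √((j + j²) - 5) = √(-5 + j + j²))
E = 12821/3330 + √2065/3330 (E = 4 - (-499 + √(-5 + 45*(1 + 45)))/(-1653 - 1677) = 4 - (-499 + √(-5 + 45*46))/(-3330) = 4 - (-499 + √(-5 + 2070))*(-1)/3330 = 4 - (-499 + √2065)*(-1)/3330 = 4 - (499/3330 - √2065/3330) = 4 + (-499/3330 + √2065/3330) = 12821/3330 + √2065/3330 ≈ 3.8638)
(39 - 18)²/E = (39 - 18)²/(12821/3330 + √2065/3330) = 21²/(12821/3330 + √2065/3330) = 441/(12821/3330 + √2065/3330)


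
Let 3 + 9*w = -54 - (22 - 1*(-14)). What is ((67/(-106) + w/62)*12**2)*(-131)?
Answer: 798576/53 ≈ 15067.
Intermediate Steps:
w = -31/3 (w = -1/3 + (-54 - (22 - 1*(-14)))/9 = -1/3 + (-54 - (22 + 14))/9 = -1/3 + (-54 - 1*36)/9 = -1/3 + (-54 - 36)/9 = -1/3 + (1/9)*(-90) = -1/3 - 10 = -31/3 ≈ -10.333)
((67/(-106) + w/62)*12**2)*(-131) = ((67/(-106) - 31/3/62)*12**2)*(-131) = ((67*(-1/106) - 31/3*1/62)*144)*(-131) = ((-67/106 - 1/6)*144)*(-131) = -127/159*144*(-131) = -6096/53*(-131) = 798576/53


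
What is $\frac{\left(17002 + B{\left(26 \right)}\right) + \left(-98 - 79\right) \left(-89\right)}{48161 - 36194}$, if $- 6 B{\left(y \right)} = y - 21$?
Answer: $\frac{196525}{71802} \approx 2.737$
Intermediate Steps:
$B{\left(y \right)} = \frac{7}{2} - \frac{y}{6}$ ($B{\left(y \right)} = - \frac{y - 21}{6} = - \frac{-21 + y}{6} = \frac{7}{2} - \frac{y}{6}$)
$\frac{\left(17002 + B{\left(26 \right)}\right) + \left(-98 - 79\right) \left(-89\right)}{48161 - 36194} = \frac{\left(17002 + \left(\frac{7}{2} - \frac{13}{3}\right)\right) + \left(-98 - 79\right) \left(-89\right)}{48161 - 36194} = \frac{\left(17002 + \left(\frac{7}{2} - \frac{13}{3}\right)\right) - -15753}{11967} = \left(\left(17002 - \frac{5}{6}\right) + 15753\right) \frac{1}{11967} = \left(\frac{102007}{6} + 15753\right) \frac{1}{11967} = \frac{196525}{6} \cdot \frac{1}{11967} = \frac{196525}{71802}$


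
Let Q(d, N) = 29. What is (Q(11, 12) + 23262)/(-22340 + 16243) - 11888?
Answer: -72504427/6097 ≈ -11892.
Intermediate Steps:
(Q(11, 12) + 23262)/(-22340 + 16243) - 11888 = (29 + 23262)/(-22340 + 16243) - 11888 = 23291/(-6097) - 11888 = 23291*(-1/6097) - 11888 = -23291/6097 - 11888 = -72504427/6097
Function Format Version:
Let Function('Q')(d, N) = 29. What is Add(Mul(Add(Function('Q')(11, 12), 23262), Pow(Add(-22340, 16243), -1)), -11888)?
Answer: Rational(-72504427, 6097) ≈ -11892.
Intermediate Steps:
Add(Mul(Add(Function('Q')(11, 12), 23262), Pow(Add(-22340, 16243), -1)), -11888) = Add(Mul(Add(29, 23262), Pow(Add(-22340, 16243), -1)), -11888) = Add(Mul(23291, Pow(-6097, -1)), -11888) = Add(Mul(23291, Rational(-1, 6097)), -11888) = Add(Rational(-23291, 6097), -11888) = Rational(-72504427, 6097)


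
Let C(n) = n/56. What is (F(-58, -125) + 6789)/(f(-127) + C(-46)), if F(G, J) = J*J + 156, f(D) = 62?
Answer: 631960/1713 ≈ 368.92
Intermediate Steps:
C(n) = n/56 (C(n) = n*(1/56) = n/56)
F(G, J) = 156 + J² (F(G, J) = J² + 156 = 156 + J²)
(F(-58, -125) + 6789)/(f(-127) + C(-46)) = ((156 + (-125)²) + 6789)/(62 + (1/56)*(-46)) = ((156 + 15625) + 6789)/(62 - 23/28) = (15781 + 6789)/(1713/28) = 22570*(28/1713) = 631960/1713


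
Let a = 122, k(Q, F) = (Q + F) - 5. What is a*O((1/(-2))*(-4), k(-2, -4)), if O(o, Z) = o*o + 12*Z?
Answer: -15616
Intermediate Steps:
k(Q, F) = -5 + F + Q (k(Q, F) = (F + Q) - 5 = -5 + F + Q)
O(o, Z) = o² + 12*Z
a*O((1/(-2))*(-4), k(-2, -4)) = 122*(((1/(-2))*(-4))² + 12*(-5 - 4 - 2)) = 122*(((1*(-½))*(-4))² + 12*(-11)) = 122*((-½*(-4))² - 132) = 122*(2² - 132) = 122*(4 - 132) = 122*(-128) = -15616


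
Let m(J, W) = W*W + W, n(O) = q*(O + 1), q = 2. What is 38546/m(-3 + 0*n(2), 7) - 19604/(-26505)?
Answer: 511379777/742140 ≈ 689.06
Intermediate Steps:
n(O) = 2 + 2*O (n(O) = 2*(O + 1) = 2*(1 + O) = 2 + 2*O)
m(J, W) = W + W² (m(J, W) = W² + W = W + W²)
38546/m(-3 + 0*n(2), 7) - 19604/(-26505) = 38546/((7*(1 + 7))) - 19604/(-26505) = 38546/((7*8)) - 19604*(-1/26505) = 38546/56 + 19604/26505 = 38546*(1/56) + 19604/26505 = 19273/28 + 19604/26505 = 511379777/742140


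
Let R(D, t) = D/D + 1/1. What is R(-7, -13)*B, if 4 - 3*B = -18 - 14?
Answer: 24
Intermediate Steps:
B = 12 (B = 4/3 - (-18 - 14)/3 = 4/3 - ⅓*(-32) = 4/3 + 32/3 = 12)
R(D, t) = 2 (R(D, t) = 1 + 1*1 = 1 + 1 = 2)
R(-7, -13)*B = 2*12 = 24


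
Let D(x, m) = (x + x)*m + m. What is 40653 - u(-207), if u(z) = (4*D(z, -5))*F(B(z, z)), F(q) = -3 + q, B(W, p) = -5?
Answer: 106733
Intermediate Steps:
D(x, m) = m + 2*m*x (D(x, m) = (2*x)*m + m = 2*m*x + m = m + 2*m*x)
u(z) = 160 + 320*z (u(z) = (4*(-5*(1 + 2*z)))*(-3 - 5) = (4*(-5 - 10*z))*(-8) = (-20 - 40*z)*(-8) = 160 + 320*z)
40653 - u(-207) = 40653 - (160 + 320*(-207)) = 40653 - (160 - 66240) = 40653 - 1*(-66080) = 40653 + 66080 = 106733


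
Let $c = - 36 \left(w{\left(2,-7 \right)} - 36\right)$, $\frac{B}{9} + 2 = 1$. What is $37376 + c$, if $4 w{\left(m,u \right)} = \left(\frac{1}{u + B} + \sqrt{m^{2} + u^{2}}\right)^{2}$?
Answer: $\frac{9777911}{256} + \frac{9 \sqrt{53}}{8} \approx 38203.0$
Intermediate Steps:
$B = -9$ ($B = -18 + 9 \cdot 1 = -18 + 9 = -9$)
$w{\left(m,u \right)} = \frac{\left(\frac{1}{-9 + u} + \sqrt{m^{2} + u^{2}}\right)^{2}}{4}$ ($w{\left(m,u \right)} = \frac{\left(\frac{1}{u - 9} + \sqrt{m^{2} + u^{2}}\right)^{2}}{4} = \frac{\left(\frac{1}{-9 + u} + \sqrt{m^{2} + u^{2}}\right)^{2}}{4}$)
$c = 1296 - \frac{9 \left(1 - 16 \sqrt{53}\right)^{2}}{256}$ ($c = - 36 \left(\frac{\left(1 - 9 \sqrt{2^{2} + \left(-7\right)^{2}} - 7 \sqrt{2^{2} + \left(-7\right)^{2}}\right)^{2}}{4 \left(-9 - 7\right)^{2}} - 36\right) = - 36 \left(\frac{\left(1 - 9 \sqrt{4 + 49} - 7 \sqrt{4 + 49}\right)^{2}}{4 \cdot 256} - 36\right) = - 36 \left(\frac{1}{4} \cdot \frac{1}{256} \left(1 - 9 \sqrt{53} - 7 \sqrt{53}\right)^{2} - 36\right) = - 36 \left(\frac{1}{4} \cdot \frac{1}{256} \left(1 - 16 \sqrt{53}\right)^{2} - 36\right) = - 36 \left(\frac{\left(1 - 16 \sqrt{53}\right)^{2}}{1024} - 36\right) = - 36 \left(-36 + \frac{\left(1 - 16 \sqrt{53}\right)^{2}}{1024}\right) = 1296 - \frac{9 \left(1 - 16 \sqrt{53}\right)^{2}}{256} \approx 827.16$)
$37376 + c = 37376 + \left(\frac{209655}{256} + \frac{9 \sqrt{53}}{8}\right) = \frac{9777911}{256} + \frac{9 \sqrt{53}}{8}$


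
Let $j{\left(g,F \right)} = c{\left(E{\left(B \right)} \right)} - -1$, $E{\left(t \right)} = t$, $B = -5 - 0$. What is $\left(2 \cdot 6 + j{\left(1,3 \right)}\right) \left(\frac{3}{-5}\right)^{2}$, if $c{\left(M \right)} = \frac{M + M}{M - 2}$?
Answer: $\frac{909}{175} \approx 5.1943$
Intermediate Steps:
$B = -5$ ($B = -5 + 0 = -5$)
$c{\left(M \right)} = \frac{2 M}{-2 + M}$
$j{\left(g,F \right)} = \frac{17}{7}$ ($j{\left(g,F \right)} = 2 \left(-5\right) \frac{1}{-2 - 5} - -1 = 2 \left(-5\right) \frac{1}{-7} + 1 = 2 \left(-5\right) \left(- \frac{1}{7}\right) + 1 = \frac{10}{7} + 1 = \frac{17}{7}$)
$\left(2 \cdot 6 + j{\left(1,3 \right)}\right) \left(\frac{3}{-5}\right)^{2} = \left(2 \cdot 6 + \frac{17}{7}\right) \left(\frac{3}{-5}\right)^{2} = \left(12 + \frac{17}{7}\right) \left(3 \left(- \frac{1}{5}\right)\right)^{2} = \frac{101 \left(- \frac{3}{5}\right)^{2}}{7} = \frac{101}{7} \cdot \frac{9}{25} = \frac{909}{175}$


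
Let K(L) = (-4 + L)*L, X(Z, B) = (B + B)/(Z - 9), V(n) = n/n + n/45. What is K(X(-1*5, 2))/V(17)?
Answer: 1350/1519 ≈ 0.88874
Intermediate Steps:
V(n) = 1 + n/45 (V(n) = 1 + n*(1/45) = 1 + n/45)
X(Z, B) = 2*B/(-9 + Z) (X(Z, B) = (2*B)/(-9 + Z) = 2*B/(-9 + Z))
K(L) = L*(-4 + L)
K(X(-1*5, 2))/V(17) = ((2*2/(-9 - 1*5))*(-4 + 2*2/(-9 - 1*5)))/(1 + (1/45)*17) = ((2*2/(-9 - 5))*(-4 + 2*2/(-9 - 5)))/(1 + 17/45) = ((2*2/(-14))*(-4 + 2*2/(-14)))/(62/45) = ((2*2*(-1/14))*(-4 + 2*2*(-1/14)))*(45/62) = -2*(-4 - 2/7)/7*(45/62) = -2/7*(-30/7)*(45/62) = (60/49)*(45/62) = 1350/1519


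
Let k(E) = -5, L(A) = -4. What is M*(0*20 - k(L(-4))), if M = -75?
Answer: -375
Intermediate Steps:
M*(0*20 - k(L(-4))) = -75*(0*20 - 1*(-5)) = -75*(0 + 5) = -75*5 = -375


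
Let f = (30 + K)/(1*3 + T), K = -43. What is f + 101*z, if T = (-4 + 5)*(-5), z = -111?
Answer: -22409/2 ≈ -11205.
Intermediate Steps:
T = -5 (T = 1*(-5) = -5)
f = 13/2 (f = (30 - 43)/(1*3 - 5) = -13/(3 - 5) = -13/(-2) = -13*(-½) = 13/2 ≈ 6.5000)
f + 101*z = 13/2 + 101*(-111) = 13/2 - 11211 = -22409/2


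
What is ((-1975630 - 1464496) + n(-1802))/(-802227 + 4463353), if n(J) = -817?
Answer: -3440943/3661126 ≈ -0.93986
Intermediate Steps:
((-1975630 - 1464496) + n(-1802))/(-802227 + 4463353) = ((-1975630 - 1464496) - 817)/(-802227 + 4463353) = (-3440126 - 817)/3661126 = -3440943*1/3661126 = -3440943/3661126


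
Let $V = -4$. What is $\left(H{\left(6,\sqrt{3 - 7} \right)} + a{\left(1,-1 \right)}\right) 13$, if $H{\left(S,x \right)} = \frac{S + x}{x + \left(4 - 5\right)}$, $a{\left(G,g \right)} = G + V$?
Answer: $- \frac{221}{5} - \frac{182 i}{5} \approx -44.2 - 36.4 i$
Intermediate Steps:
$a{\left(G,g \right)} = -4 + G$ ($a{\left(G,g \right)} = G - 4 = -4 + G$)
$H{\left(S,x \right)} = \frac{S + x}{-1 + x}$ ($H{\left(S,x \right)} = \frac{S + x}{x + \left(4 - 5\right)} = \frac{S + x}{x - 1} = \frac{S + x}{-1 + x}$)
$\left(H{\left(6,\sqrt{3 - 7} \right)} + a{\left(1,-1 \right)}\right) 13 = \left(\frac{6 + \sqrt{3 - 7}}{-1 + \sqrt{3 - 7}} + \left(-4 + 1\right)\right) 13 = \left(\frac{6 + \sqrt{3 - 7}}{-1 + \sqrt{3 - 7}} - 3\right) 13 = \left(\frac{6 + \sqrt{-4}}{-1 + \sqrt{-4}} - 3\right) 13 = \left(\frac{6 + 2 i}{-1 + 2 i} - 3\right) 13 = \left(\frac{-1 - 2 i}{5} \left(6 + 2 i\right) - 3\right) 13 = \left(\frac{\left(-1 - 2 i\right) \left(6 + 2 i\right)}{5} - 3\right) 13 = \left(-3 + \frac{\left(-1 - 2 i\right) \left(6 + 2 i\right)}{5}\right) 13 = -39 + \frac{13 \left(-1 - 2 i\right) \left(6 + 2 i\right)}{5}$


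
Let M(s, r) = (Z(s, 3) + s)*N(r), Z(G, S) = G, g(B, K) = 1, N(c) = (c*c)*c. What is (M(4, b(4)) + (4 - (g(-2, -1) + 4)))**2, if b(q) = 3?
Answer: 46225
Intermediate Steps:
N(c) = c**3 (N(c) = c**2*c = c**3)
M(s, r) = 2*s*r**3 (M(s, r) = (s + s)*r**3 = (2*s)*r**3 = 2*s*r**3)
(M(4, b(4)) + (4 - (g(-2, -1) + 4)))**2 = (2*4*3**3 + (4 - (1 + 4)))**2 = (2*4*27 + (4 - 1*5))**2 = (216 + (4 - 5))**2 = (216 - 1)**2 = 215**2 = 46225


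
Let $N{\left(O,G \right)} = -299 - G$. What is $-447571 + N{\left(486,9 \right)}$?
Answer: $-447879$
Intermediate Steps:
$-447571 + N{\left(486,9 \right)} = -447571 - 308 = -447879$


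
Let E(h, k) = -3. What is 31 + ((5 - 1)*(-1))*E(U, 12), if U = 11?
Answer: 43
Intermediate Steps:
31 + ((5 - 1)*(-1))*E(U, 12) = 31 + ((5 - 1)*(-1))*(-3) = 31 + (4*(-1))*(-3) = 31 - 4*(-3) = 31 + 12 = 43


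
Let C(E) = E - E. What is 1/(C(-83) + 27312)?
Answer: 1/27312 ≈ 3.6614e-5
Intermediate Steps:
C(E) = 0
1/(C(-83) + 27312) = 1/(0 + 27312) = 1/27312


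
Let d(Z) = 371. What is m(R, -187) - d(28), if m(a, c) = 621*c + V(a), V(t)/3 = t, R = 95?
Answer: -116213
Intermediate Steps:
V(t) = 3*t
m(a, c) = 3*a + 621*c (m(a, c) = 621*c + 3*a = 3*a + 621*c)
m(R, -187) - d(28) = (3*95 + 621*(-187)) - 1*371 = (285 - 116127) - 371 = -115842 - 371 = -116213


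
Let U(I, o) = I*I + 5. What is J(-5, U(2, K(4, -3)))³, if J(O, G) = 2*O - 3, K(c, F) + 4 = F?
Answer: -2197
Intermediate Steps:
K(c, F) = -4 + F
U(I, o) = 5 + I² (U(I, o) = I² + 5 = 5 + I²)
J(O, G) = -3 + 2*O
J(-5, U(2, K(4, -3)))³ = (-3 + 2*(-5))³ = (-3 - 10)³ = (-13)³ = -2197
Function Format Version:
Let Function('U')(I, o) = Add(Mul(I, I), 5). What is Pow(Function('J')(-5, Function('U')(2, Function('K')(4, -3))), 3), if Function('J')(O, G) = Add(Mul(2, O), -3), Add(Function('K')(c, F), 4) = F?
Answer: -2197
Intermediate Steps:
Function('K')(c, F) = Add(-4, F)
Function('U')(I, o) = Add(5, Pow(I, 2)) (Function('U')(I, o) = Add(Pow(I, 2), 5) = Add(5, Pow(I, 2)))
Function('J')(O, G) = Add(-3, Mul(2, O))
Pow(Function('J')(-5, Function('U')(2, Function('K')(4, -3))), 3) = Pow(Add(-3, Mul(2, -5)), 3) = Pow(Add(-3, -10), 3) = Pow(-13, 3) = -2197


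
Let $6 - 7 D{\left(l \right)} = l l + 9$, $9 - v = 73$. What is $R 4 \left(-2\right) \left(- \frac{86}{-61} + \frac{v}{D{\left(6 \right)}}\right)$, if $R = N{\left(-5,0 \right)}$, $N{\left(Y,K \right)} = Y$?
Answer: $\frac{1227280}{2379} \approx 515.88$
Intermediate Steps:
$v = -64$ ($v = 9 - 73 = -64$)
$R = -5$
$D{\left(l \right)} = - \frac{3}{7} - \frac{l^{2}}{7}$ ($D{\left(l \right)} = \frac{6}{7} - \frac{l l + 9}{7} = \frac{6}{7} - \frac{l^{2} + 9}{7} = \frac{6}{7} - \frac{9 + l^{2}}{7} = \frac{6}{7} - \left(\frac{9}{7} + \frac{l^{2}}{7}\right) = - \frac{3}{7} - \frac{l^{2}}{7}$)
$R 4 \left(-2\right) \left(- \frac{86}{-61} + \frac{v}{D{\left(6 \right)}}\right) = \left(-5\right) 4 \left(-2\right) \left(- \frac{86}{-61} - \frac{64}{- \frac{3}{7} - \frac{6^{2}}{7}}\right) = \left(-20\right) \left(-2\right) \left(\left(-86\right) \left(- \frac{1}{61}\right) - \frac{64}{- \frac{3}{7} - \frac{36}{7}}\right) = 40 \left(\frac{86}{61} - \frac{64}{- \frac{3}{7} - \frac{36}{7}}\right) = 40 \left(\frac{86}{61} - \frac{64}{- \frac{39}{7}}\right) = 40 \left(\frac{86}{61} - - \frac{448}{39}\right) = 40 \left(\frac{86}{61} + \frac{448}{39}\right) = 40 \cdot \frac{30682}{2379} = \frac{1227280}{2379}$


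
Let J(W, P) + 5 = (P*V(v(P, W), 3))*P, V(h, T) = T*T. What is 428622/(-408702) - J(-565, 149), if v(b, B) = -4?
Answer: -13610120505/68117 ≈ -1.9981e+5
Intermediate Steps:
V(h, T) = T**2
J(W, P) = -5 + 9*P**2 (J(W, P) = -5 + (P*3**2)*P = -5 + (P*9)*P = -5 + (9*P)*P = -5 + 9*P**2)
428622/(-408702) - J(-565, 149) = 428622/(-408702) - (-5 + 9*149**2) = 428622*(-1/408702) - (-5 + 9*22201) = -71437/68117 - (-5 + 199809) = -71437/68117 - 1*199804 = -71437/68117 - 199804 = -13610120505/68117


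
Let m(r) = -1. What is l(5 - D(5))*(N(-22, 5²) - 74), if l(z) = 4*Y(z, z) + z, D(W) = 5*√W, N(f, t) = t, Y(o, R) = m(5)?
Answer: -49 + 245*√5 ≈ 498.84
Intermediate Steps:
Y(o, R) = -1
l(z) = -4 + z (l(z) = 4*(-1) + z = -4 + z)
l(5 - D(5))*(N(-22, 5²) - 74) = (-4 + (5 - 5*√5))*(5² - 74) = (-4 + (5 - 5*√5))*(25 - 74) = (1 - 5*√5)*(-49) = -49 + 245*√5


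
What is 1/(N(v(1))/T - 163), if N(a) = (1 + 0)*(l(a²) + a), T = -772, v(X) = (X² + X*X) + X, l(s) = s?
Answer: -193/31462 ≈ -0.0061344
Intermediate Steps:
v(X) = X + 2*X² (v(X) = (X² + X²) + X = 2*X² + X = X + 2*X²)
N(a) = a + a² (N(a) = (1 + 0)*(a² + a) = 1*(a + a²) = a + a²)
1/(N(v(1))/T - 163) = 1/(((1*(1 + 2*1))*(1 + 1*(1 + 2*1)))/(-772) - 163) = 1/(((1*(1 + 2))*(1 + 1*(1 + 2)))*(-1/772) - 163) = 1/(((1*3)*(1 + 1*3))*(-1/772) - 163) = 1/((3*(1 + 3))*(-1/772) - 163) = 1/((3*4)*(-1/772) - 163) = 1/(12*(-1/772) - 163) = 1/(-3/193 - 163) = 1/(-31462/193) = -193/31462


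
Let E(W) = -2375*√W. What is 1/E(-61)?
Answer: I*√61/144875 ≈ 5.391e-5*I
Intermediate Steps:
1/E(-61) = 1/(-2375*I*√61) = I*√61/144875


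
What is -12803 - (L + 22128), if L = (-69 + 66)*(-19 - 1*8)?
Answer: -35012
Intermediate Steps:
L = 81 (L = -3*(-19 - 8) = -3*(-27) = 81)
-12803 - (L + 22128) = -12803 - (81 + 22128) = -12803 - 1*22209 = -12803 - 22209 = -35012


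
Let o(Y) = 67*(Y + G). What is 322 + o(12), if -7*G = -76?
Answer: 12974/7 ≈ 1853.4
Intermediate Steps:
G = 76/7 (G = -⅐*(-76) = 76/7 ≈ 10.857)
o(Y) = 5092/7 + 67*Y (o(Y) = 67*(Y + 76/7) = 67*(76/7 + Y) = 5092/7 + 67*Y)
322 + o(12) = 322 + (5092/7 + 67*12) = 322 + (5092/7 + 804) = 322 + 10720/7 = 12974/7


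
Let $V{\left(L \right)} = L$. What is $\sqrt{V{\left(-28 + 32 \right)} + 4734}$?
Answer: $\sqrt{4738} \approx 68.833$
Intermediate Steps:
$\sqrt{V{\left(-28 + 32 \right)} + 4734} = \sqrt{\left(-28 + 32\right) + 4734} = \sqrt{4 + 4734} = \sqrt{4738}$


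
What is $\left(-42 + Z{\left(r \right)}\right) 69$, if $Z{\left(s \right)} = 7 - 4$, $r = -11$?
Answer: $-2691$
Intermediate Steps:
$Z{\left(s \right)} = 3$
$\left(-42 + Z{\left(r \right)}\right) 69 = \left(-42 + 3\right) 69 = \left(-39\right) 69 = -2691$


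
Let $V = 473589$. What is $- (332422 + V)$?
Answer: $-806011$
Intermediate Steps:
$- (332422 + V) = - (332422 + 473589) = \left(-1\right) 806011 = -806011$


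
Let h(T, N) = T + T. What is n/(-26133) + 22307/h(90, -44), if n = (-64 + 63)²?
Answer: 194316217/1567980 ≈ 123.93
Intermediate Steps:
h(T, N) = 2*T
n = 1 (n = (-1)² = 1)
n/(-26133) + 22307/h(90, -44) = 1/(-26133) + 22307/((2*90)) = 1*(-1/26133) + 22307/180 = -1/26133 + 22307*(1/180) = -1/26133 + 22307/180 = 194316217/1567980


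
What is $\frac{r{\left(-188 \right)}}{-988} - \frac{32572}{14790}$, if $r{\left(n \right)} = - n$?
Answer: $- \frac{257071}{107445} \approx -2.3926$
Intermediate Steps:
$\frac{r{\left(-188 \right)}}{-988} - \frac{32572}{14790} = \frac{\left(-1\right) \left(-188\right)}{-988} - \frac{32572}{14790} = 188 \left(- \frac{1}{988}\right) - \frac{958}{435} = - \frac{47}{247} - \frac{958}{435} = - \frac{257071}{107445}$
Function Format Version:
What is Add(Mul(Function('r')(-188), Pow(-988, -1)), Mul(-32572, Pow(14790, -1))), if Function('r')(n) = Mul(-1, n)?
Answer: Rational(-257071, 107445) ≈ -2.3926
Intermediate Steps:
Add(Mul(Function('r')(-188), Pow(-988, -1)), Mul(-32572, Pow(14790, -1))) = Add(Mul(Mul(-1, -188), Pow(-988, -1)), Mul(-32572, Pow(14790, -1))) = Add(Mul(188, Rational(-1, 988)), Mul(-32572, Rational(1, 14790))) = Add(Rational(-47, 247), Rational(-958, 435)) = Rational(-257071, 107445)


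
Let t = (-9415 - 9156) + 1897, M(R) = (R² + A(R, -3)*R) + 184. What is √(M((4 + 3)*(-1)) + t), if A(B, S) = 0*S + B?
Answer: 2*I*√4098 ≈ 128.03*I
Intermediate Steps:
A(B, S) = B (A(B, S) = 0 + B = B)
M(R) = 184 + 2*R² (M(R) = (R² + R*R) + 184 = (R² + R²) + 184 = 2*R² + 184 = 184 + 2*R²)
t = -16674 (t = -18571 + 1897 = -16674)
√(M((4 + 3)*(-1)) + t) = √((184 + 2*((4 + 3)*(-1))²) - 16674) = √((184 + 2*(7*(-1))²) - 16674) = √((184 + 2*(-7)²) - 16674) = √((184 + 2*49) - 16674) = √((184 + 98) - 16674) = √(282 - 16674) = √(-16392) = 2*I*√4098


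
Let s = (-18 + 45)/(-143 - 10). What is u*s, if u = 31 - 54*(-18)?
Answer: -177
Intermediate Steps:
u = 1003 (u = 31 + 972 = 1003)
s = -3/17 (s = 27/(-153) = 27*(-1/153) = -3/17 ≈ -0.17647)
u*s = 1003*(-3/17) = -177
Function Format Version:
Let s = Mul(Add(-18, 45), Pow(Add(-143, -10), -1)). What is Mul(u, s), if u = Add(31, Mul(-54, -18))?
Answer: -177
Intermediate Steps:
u = 1003 (u = Add(31, 972) = 1003)
s = Rational(-3, 17) (s = Mul(27, Pow(-153, -1)) = Mul(27, Rational(-1, 153)) = Rational(-3, 17) ≈ -0.17647)
Mul(u, s) = Mul(1003, Rational(-3, 17)) = -177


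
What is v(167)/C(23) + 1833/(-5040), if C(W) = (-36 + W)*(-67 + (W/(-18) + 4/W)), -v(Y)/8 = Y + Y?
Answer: -83295293/24631152 ≈ -3.3817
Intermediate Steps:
v(Y) = -16*Y (v(Y) = -8*(Y + Y) = -16*Y)
C(W) = (-36 + W)*(-67 + 4/W - W/18) (C(W) = (-36 + W)*(-67 + (W*(-1/18) + 4/W)) = (-36 + W)*(-67 + (-W/18 + 4/W)) = (-36 + W)*(-67 + (4/W - W/18)) = (-36 + W)*(-67 + 4/W - W/18))
v(167)/C(23) + 1833/(-5040) = (-16*167)/(2416 - 144/23 - 65*23 - 1/18*23**2) + 1833/(-5040) = -2672/(2416 - 144*1/23 - 1495 - 1/18*529) + 1833*(-1/5040) = -2672/(2416 - 144/23 - 1495 - 529/18) - 611/1680 = -2672/366535/414 - 611/1680 = -2672*414/366535 - 611/1680 = -1106208/366535 - 611/1680 = -83295293/24631152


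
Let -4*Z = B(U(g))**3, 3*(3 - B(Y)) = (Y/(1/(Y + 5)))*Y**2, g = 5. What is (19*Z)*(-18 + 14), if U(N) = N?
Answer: -36313569899/27 ≈ -1.3449e+9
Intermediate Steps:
B(Y) = 3 - Y**3*(5 + Y)/3 (B(Y) = 3 - Y/(1/(Y + 5))*Y**2/3 = 3 - Y/(1/(5 + Y))*Y**2/3 = 3 - Y*(5 + Y)*Y**2/3 = 3 - Y**3*(5 + Y)/3)
Z = 1911240521/108 (Z = -(3 - 5/3*5**3 - 1/3*5**4)**3/4 = -(3 - 5/3*125 - 1/3*625)**3/4 = -(3 - 625/3 - 625/3)**3/4 = -(-1241/3)**3/4 = -1/4*(-1911240521/27) = 1911240521/108 ≈ 1.7697e+7)
(19*Z)*(-18 + 14) = (19*(1911240521/108))*(-18 + 14) = (36313569899/108)*(-4) = -36313569899/27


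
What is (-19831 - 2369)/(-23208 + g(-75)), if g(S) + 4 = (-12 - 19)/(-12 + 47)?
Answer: 259000/270817 ≈ 0.95637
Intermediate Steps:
g(S) = -171/35 (g(S) = -4 + (-12 - 19)/(-12 + 47) = -4 - 31/35 = -171/35)
(-19831 - 2369)/(-23208 + g(-75)) = (-19831 - 2369)/(-23208 - 171/35) = -22200/(-812451/35) = -22200*(-35/812451) = 259000/270817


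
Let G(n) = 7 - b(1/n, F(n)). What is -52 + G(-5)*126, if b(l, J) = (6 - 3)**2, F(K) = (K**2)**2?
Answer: -304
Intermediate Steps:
F(K) = K**4
b(l, J) = 9 (b(l, J) = 3**2 = 9)
G(n) = -2 (G(n) = 7 - 1*9 = 7 - 9 = -2)
-52 + G(-5)*126 = -52 - 2*126 = -52 - 252 = -304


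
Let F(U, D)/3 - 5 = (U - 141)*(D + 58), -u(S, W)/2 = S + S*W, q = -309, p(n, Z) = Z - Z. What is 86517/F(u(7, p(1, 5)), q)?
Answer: 9613/12970 ≈ 0.74117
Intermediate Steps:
p(n, Z) = 0
u(S, W) = -2*S - 2*S*W (u(S, W) = -2*(S + S*W) = -2*S - 2*S*W)
F(U, D) = 15 + 3*(-141 + U)*(58 + D) (F(U, D) = 15 + 3*((U - 141)*(D + 58)) = 15 + 3*((-141 + U)*(58 + D)) = 15 + 3*(-141 + U)*(58 + D))
86517/F(u(7, p(1, 5)), q) = 86517/(-24519 - 423*(-309) + 174*(-2*7*(1 + 0)) + 3*(-309)*(-2*7*(1 + 0))) = 86517/(-24519 + 130707 + 174*(-2*7*1) + 3*(-309)*(-2*7*1)) = 86517/(-24519 + 130707 + 174*(-14) + 3*(-309)*(-14)) = 86517/(-24519 + 130707 - 2436 + 12978) = 86517/116730 = 86517*(1/116730) = 9613/12970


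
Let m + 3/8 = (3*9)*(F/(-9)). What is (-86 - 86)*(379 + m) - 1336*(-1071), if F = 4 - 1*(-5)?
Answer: 2740753/2 ≈ 1.3704e+6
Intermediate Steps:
F = 9 (F = 4 + 5 = 9)
m = -219/8 (m = -3/8 + (3*9)*(9/(-9)) = -3/8 + 27*(9*(-1/9)) = -3/8 + 27*(-1) = -3/8 - 27 = -219/8 ≈ -27.375)
(-86 - 86)*(379 + m) - 1336*(-1071) = (-86 - 86)*(379 - 219/8) - 1336*(-1071) = -172*2813/8 + 1430856 = -120959/2 + 1430856 = 2740753/2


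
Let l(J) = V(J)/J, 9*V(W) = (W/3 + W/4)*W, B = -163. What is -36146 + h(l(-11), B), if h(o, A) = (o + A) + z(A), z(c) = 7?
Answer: -3920693/108 ≈ -36303.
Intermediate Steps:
V(W) = 7*W**2/108 (V(W) = ((W/3 + W/4)*W)/9 = ((7*W/12)*W)/9 = (7*W**2/12)/9 = 7*W**2/108)
l(J) = 7*J/108 (l(J) = (7*J**2/108)/J = 7*J/108)
h(o, A) = 7 + A + o (h(o, A) = (o + A) + 7 = (A + o) + 7 = 7 + A + o)
-36146 + h(l(-11), B) = -36146 + (7 - 163 + (7/108)*(-11)) = -36146 + (7 - 163 - 77/108) = -36146 - 16925/108 = -3920693/108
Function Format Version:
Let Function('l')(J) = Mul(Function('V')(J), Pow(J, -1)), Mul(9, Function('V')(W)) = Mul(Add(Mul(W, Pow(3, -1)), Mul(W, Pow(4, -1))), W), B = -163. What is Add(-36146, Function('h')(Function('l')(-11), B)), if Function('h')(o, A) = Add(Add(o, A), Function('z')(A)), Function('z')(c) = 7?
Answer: Rational(-3920693, 108) ≈ -36303.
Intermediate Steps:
Function('V')(W) = Mul(Rational(7, 108), Pow(W, 2)) (Function('V')(W) = Mul(Rational(1, 9), Mul(Add(Mul(W, Pow(3, -1)), Mul(W, Pow(4, -1))), W)) = Mul(Rational(1, 9), Mul(Add(Mul(W, Rational(1, 3)), Mul(W, Rational(1, 4))), W)) = Mul(Rational(1, 9), Mul(Add(Mul(Rational(1, 3), W), Mul(Rational(1, 4), W)), W)) = Mul(Rational(1, 9), Mul(Mul(Rational(7, 12), W), W)) = Mul(Rational(1, 9), Mul(Rational(7, 12), Pow(W, 2))) = Mul(Rational(7, 108), Pow(W, 2)))
Function('l')(J) = Mul(Rational(7, 108), J) (Function('l')(J) = Mul(Mul(Rational(7, 108), Pow(J, 2)), Pow(J, -1)) = Mul(Rational(7, 108), J))
Function('h')(o, A) = Add(7, A, o) (Function('h')(o, A) = Add(Add(o, A), 7) = Add(Add(A, o), 7) = Add(7, A, o))
Add(-36146, Function('h')(Function('l')(-11), B)) = Add(-36146, Add(7, -163, Mul(Rational(7, 108), -11))) = Add(-36146, Add(7, -163, Rational(-77, 108))) = Add(-36146, Rational(-16925, 108)) = Rational(-3920693, 108)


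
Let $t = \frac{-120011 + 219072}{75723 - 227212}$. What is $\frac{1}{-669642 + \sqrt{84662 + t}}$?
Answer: $- \frac{101443396938}{67930746387093539} - \frac{\sqrt{1942886214646273}}{67930746387093539} \approx -1.494 \cdot 10^{-6}$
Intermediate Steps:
$t = - \frac{99061}{151489}$ ($t = \frac{99061}{-151489} = 99061 \left(- \frac{1}{151489}\right) = - \frac{99061}{151489} \approx -0.65392$)
$\frac{1}{-669642 + \sqrt{84662 + t}} = \frac{1}{-669642 + \sqrt{84662 - \frac{99061}{151489}}} = \frac{1}{-669642 + \sqrt{\frac{12825262657}{151489}}} = \frac{1}{-669642 + \frac{\sqrt{1942886214646273}}{151489}}$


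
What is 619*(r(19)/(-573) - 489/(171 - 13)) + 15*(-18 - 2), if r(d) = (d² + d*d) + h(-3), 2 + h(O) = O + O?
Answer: -90144257/30178 ≈ -2987.1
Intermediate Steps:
h(O) = -2 + 2*O (h(O) = -2 + (O + O) = -2 + 2*O)
r(d) = -8 + 2*d² (r(d) = (d² + d*d) + (-2 + 2*(-3)) = (d² + d²) + (-2 - 6) = 2*d² - 8 = -8 + 2*d²)
619*(r(19)/(-573) - 489/(171 - 13)) + 15*(-18 - 2) = 619*((-8 + 2*19²)/(-573) - 489/(171 - 13)) + 15*(-18 - 2) = 619*((-8 + 2*361)*(-1/573) - 489/158) + 15*(-20) = 619*((-8 + 722)*(-1/573) - 489*1/158) - 300 = 619*(714*(-1/573) - 489/158) - 300 = 619*(-238/191 - 489/158) - 300 = 619*(-131003/30178) - 300 = -81090857/30178 - 300 = -90144257/30178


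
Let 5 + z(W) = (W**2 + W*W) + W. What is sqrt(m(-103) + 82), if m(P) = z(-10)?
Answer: sqrt(267) ≈ 16.340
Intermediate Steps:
z(W) = -5 + W + 2*W**2 (z(W) = -5 + ((W**2 + W*W) + W) = -5 + ((W**2 + W**2) + W) = -5 + (2*W**2 + W) = -5 + (W + 2*W**2) = -5 + W + 2*W**2)
m(P) = 185 (m(P) = -5 - 10 + 2*(-10)**2 = -5 - 10 + 2*100 = -5 - 10 + 200 = 185)
sqrt(m(-103) + 82) = sqrt(185 + 82) = sqrt(267)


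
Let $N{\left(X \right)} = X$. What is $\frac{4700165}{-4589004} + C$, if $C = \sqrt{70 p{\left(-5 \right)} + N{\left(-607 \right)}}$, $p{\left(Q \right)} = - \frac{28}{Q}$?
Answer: $- \frac{4700165}{4589004} + i \sqrt{215} \approx -1.0242 + 14.663 i$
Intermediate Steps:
$C = i \sqrt{215}$ ($C = \sqrt{70 \left(- \frac{28}{-5}\right) - 607} = \sqrt{70 \left(\left(-28\right) \left(- \frac{1}{5}\right)\right) - 607} = \sqrt{70 \cdot \frac{28}{5} - 607} = \sqrt{392 - 607} = \sqrt{-215} = i \sqrt{215} \approx 14.663 i$)
$\frac{4700165}{-4589004} + C = \frac{4700165}{-4589004} + i \sqrt{215} = 4700165 \left(- \frac{1}{4589004}\right) + i \sqrt{215} = - \frac{4700165}{4589004} + i \sqrt{215}$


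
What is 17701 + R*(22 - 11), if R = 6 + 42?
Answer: 18229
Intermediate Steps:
R = 48
17701 + R*(22 - 11) = 17701 + 48*(22 - 11) = 17701 + 48*11 = 17701 + 528 = 18229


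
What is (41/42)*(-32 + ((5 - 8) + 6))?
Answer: -1189/42 ≈ -28.310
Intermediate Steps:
(41/42)*(-32 + ((5 - 8) + 6)) = (41*(1/42))*(-32 + (-3 + 6)) = 41*(-32 + 3)/42 = (41/42)*(-29) = -1189/42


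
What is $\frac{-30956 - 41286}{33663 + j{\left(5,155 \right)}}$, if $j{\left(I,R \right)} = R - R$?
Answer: $- \frac{72242}{33663} \approx -2.146$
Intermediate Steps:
$j{\left(I,R \right)} = 0$
$\frac{-30956 - 41286}{33663 + j{\left(5,155 \right)}} = \frac{-30956 - 41286}{33663 + 0} = - \frac{72242}{33663}$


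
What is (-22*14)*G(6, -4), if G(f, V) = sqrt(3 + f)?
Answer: -924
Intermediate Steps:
(-22*14)*G(6, -4) = (-22*14)*sqrt(3 + 6) = -308*sqrt(9) = -308*3 = -924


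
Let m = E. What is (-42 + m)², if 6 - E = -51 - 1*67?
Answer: 6724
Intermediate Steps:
E = 124 (E = 6 - (-51 - 1*67) = 6 - (-51 - 67) = 6 - 1*(-118) = 6 + 118 = 124)
m = 124
(-42 + m)² = (-42 + 124)² = 82² = 6724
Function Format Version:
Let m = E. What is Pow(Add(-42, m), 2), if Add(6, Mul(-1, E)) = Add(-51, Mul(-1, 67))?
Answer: 6724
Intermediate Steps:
E = 124 (E = Add(6, Mul(-1, Add(-51, Mul(-1, 67)))) = Add(6, Mul(-1, Add(-51, -67))) = Add(6, Mul(-1, -118)) = Add(6, 118) = 124)
m = 124
Pow(Add(-42, m), 2) = Pow(Add(-42, 124), 2) = Pow(82, 2) = 6724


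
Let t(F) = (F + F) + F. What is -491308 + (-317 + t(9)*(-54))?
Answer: -493083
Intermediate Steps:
t(F) = 3*F (t(F) = 2*F + F = 3*F)
-491308 + (-317 + t(9)*(-54)) = -491308 + (-317 + (3*9)*(-54)) = -491308 + (-317 + 27*(-54)) = -491308 + (-317 - 1458) = -491308 - 1775 = -493083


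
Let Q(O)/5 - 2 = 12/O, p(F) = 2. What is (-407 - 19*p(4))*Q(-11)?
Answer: -22250/11 ≈ -2022.7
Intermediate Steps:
Q(O) = 10 + 60/O (Q(O) = 10 + 5*(12/O) = 10 + 60/O)
(-407 - 19*p(4))*Q(-11) = (-407 - 19*2)*(10 + 60/(-11)) = (-407 - 19*2)*(10 + 60*(-1/11)) = (-407 - 38)*(10 - 60/11) = -445*50/11 = -22250/11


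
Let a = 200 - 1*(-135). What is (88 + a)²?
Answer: 178929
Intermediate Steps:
a = 335 (a = 200 + 135 = 335)
(88 + a)² = (88 + 335)² = 423² = 178929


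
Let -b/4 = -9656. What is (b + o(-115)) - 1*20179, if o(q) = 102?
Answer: 18547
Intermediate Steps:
b = 38624 (b = -4*(-9656) = 38624)
(b + o(-115)) - 1*20179 = (38624 + 102) - 1*20179 = 38726 - 20179 = 18547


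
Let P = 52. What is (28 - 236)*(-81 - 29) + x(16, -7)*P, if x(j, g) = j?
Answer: 23712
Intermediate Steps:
(28 - 236)*(-81 - 29) + x(16, -7)*P = (28 - 236)*(-81 - 29) + 16*52 = -208*(-110) + 832 = 22880 + 832 = 23712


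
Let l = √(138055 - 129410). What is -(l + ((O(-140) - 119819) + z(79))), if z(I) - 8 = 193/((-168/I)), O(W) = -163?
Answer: 20170879/168 - √8645 ≈ 1.1997e+5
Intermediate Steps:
z(I) = 8 - 193*I/168 (z(I) = 8 + 193/((-168/I)) = 8 + 193*(-I/168) = 8 - 193*I/168)
l = √8645 ≈ 92.979
-(l + ((O(-140) - 119819) + z(79))) = -(√8645 + ((-163 - 119819) + (8 - 193/168*79))) = -(√8645 + (-119982 + (8 - 15247/168))) = -(√8645 + (-119982 - 13903/168)) = -(√8645 - 20170879/168) = -(-20170879/168 + √8645) = 20170879/168 - √8645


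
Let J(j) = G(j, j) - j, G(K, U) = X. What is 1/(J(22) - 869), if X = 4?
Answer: -1/887 ≈ -0.0011274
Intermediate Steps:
G(K, U) = 4
J(j) = 4 - j
1/(J(22) - 869) = 1/((4 - 1*22) - 869) = 1/((4 - 22) - 869) = 1/(-18 - 869) = 1/(-887) = -1/887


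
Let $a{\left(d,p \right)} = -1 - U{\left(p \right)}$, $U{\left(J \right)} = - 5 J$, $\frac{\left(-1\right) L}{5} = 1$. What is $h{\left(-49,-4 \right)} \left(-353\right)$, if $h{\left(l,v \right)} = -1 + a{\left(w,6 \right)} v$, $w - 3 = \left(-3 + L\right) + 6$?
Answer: $41301$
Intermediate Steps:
$L = -5$ ($L = \left(-5\right) 1 = -5$)
$w = 1$ ($w = 3 + \left(\left(-3 - 5\right) + 6\right) = 3 + \left(-8 + 6\right) = 3 - 2 = 1$)
$a{\left(d,p \right)} = -1 + 5 p$ ($a{\left(d,p \right)} = -1 - - 5 p = -1 + 5 p$)
$h{\left(l,v \right)} = -1 + 29 v$ ($h{\left(l,v \right)} = -1 + \left(-1 + 5 \cdot 6\right) v = -1 + \left(-1 + 30\right) v = -1 + 29 v$)
$h{\left(-49,-4 \right)} \left(-353\right) = \left(-1 + 29 \left(-4\right)\right) \left(-353\right) = \left(-1 - 116\right) \left(-353\right) = \left(-117\right) \left(-353\right) = 41301$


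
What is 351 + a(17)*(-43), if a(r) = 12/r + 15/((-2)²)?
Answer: 10839/68 ≈ 159.40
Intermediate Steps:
a(r) = 15/4 + 12/r (a(r) = 12/r + 15/4 = 15/4 + 12/r)
351 + a(17)*(-43) = 351 + (15/4 + 12/17)*(-43) = 351 + (303/68)*(-43) = 351 - 13029/68 = 10839/68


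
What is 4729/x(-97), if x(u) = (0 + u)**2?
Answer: 4729/9409 ≈ 0.50260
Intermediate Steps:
x(u) = u**2
4729/x(-97) = 4729/((-97)**2) = 4729/9409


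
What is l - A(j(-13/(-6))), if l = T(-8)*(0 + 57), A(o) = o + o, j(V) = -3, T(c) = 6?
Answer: 348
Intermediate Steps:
A(o) = 2*o
l = 342 (l = 6*(0 + 57) = 6*57 = 342)
l - A(j(-13/(-6))) = 342 - 2*(-3) = 342 - 1*(-6) = 342 + 6 = 348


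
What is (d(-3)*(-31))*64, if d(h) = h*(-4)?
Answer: -23808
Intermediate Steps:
d(h) = -4*h
(d(-3)*(-31))*64 = (-4*(-3)*(-31))*64 = (12*(-31))*64 = -372*64 = -23808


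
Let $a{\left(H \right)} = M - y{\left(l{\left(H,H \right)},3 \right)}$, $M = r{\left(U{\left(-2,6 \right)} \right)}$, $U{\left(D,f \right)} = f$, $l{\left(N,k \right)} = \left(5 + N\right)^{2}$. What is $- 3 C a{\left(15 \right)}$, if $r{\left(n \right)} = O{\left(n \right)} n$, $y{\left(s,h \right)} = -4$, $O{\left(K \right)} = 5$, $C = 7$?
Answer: $-714$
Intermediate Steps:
$r{\left(n \right)} = 5 n$
$M = 30$ ($M = 5 \cdot 6 = 30$)
$a{\left(H \right)} = 34$ ($a{\left(H \right)} = 30 - -4 = 30 + 4 = 34$)
$- 3 C a{\left(15 \right)} = \left(-3\right) 7 \cdot 34 = \left(-21\right) 34 = -714$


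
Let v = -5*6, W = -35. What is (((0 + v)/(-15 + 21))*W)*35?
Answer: 6125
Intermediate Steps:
v = -30
(((0 + v)/(-15 + 21))*W)*35 = (((0 - 30)/(-15 + 21))*(-35))*35 = (-30/6*(-35))*35 = (-30*⅙*(-35))*35 = -5*(-35)*35 = 175*35 = 6125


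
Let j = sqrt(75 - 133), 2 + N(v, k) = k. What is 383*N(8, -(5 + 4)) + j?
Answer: -4213 + I*sqrt(58) ≈ -4213.0 + 7.6158*I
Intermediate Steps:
N(v, k) = -2 + k
j = I*sqrt(58) (j = sqrt(-58) = I*sqrt(58) ≈ 7.6158*I)
383*N(8, -(5 + 4)) + j = 383*(-2 - (5 + 4)) + I*sqrt(58) = 383*(-2 - 1*9) + I*sqrt(58) = 383*(-2 - 9) + I*sqrt(58) = 383*(-11) + I*sqrt(58) = -4213 + I*sqrt(58)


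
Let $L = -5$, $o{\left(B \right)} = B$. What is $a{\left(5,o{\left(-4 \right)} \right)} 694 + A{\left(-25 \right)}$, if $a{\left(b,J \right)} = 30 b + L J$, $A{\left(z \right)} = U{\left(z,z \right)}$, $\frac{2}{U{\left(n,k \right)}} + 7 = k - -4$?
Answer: $\frac{1651719}{14} \approx 1.1798 \cdot 10^{5}$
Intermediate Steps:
$U{\left(n,k \right)} = \frac{2}{-3 + k}$ ($U{\left(n,k \right)} = \frac{2}{-7 + \left(k - -4\right)} = \frac{2}{-7 + \left(k + 4\right)} = \frac{2}{-7 + \left(4 + k\right)} = \frac{2}{-3 + k}$)
$A{\left(z \right)} = \frac{2}{-3 + z}$
$a{\left(b,J \right)} = - 5 J + 30 b$ ($a{\left(b,J \right)} = 30 b - 5 J = - 5 J + 30 b$)
$a{\left(5,o{\left(-4 \right)} \right)} 694 + A{\left(-25 \right)} = \left(\left(-5\right) \left(-4\right) + 30 \cdot 5\right) 694 + \frac{2}{-3 - 25} = \left(20 + 150\right) 694 + \frac{2}{-28} = 170 \cdot 694 + 2 \left(- \frac{1}{28}\right) = 117980 - \frac{1}{14} = \frac{1651719}{14}$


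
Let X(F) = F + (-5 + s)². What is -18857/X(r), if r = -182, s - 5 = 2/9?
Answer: 1527417/14738 ≈ 103.64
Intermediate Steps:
s = 47/9 (s = 5 + 2/9 = 47/9 ≈ 5.2222)
X(F) = 4/81 + F (X(F) = F + (-5 + 47/9)² = F + (2/9)² = F + 4/81 = 4/81 + F)
-18857/X(r) = -18857/(4/81 - 182) = -18857/(-14738/81) = -18857*(-81/14738) = 1527417/14738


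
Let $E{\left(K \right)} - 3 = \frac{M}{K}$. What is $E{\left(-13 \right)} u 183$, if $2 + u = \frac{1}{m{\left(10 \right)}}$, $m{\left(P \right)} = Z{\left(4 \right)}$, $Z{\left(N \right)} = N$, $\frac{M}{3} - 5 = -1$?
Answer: $- \frac{34587}{52} \approx -665.13$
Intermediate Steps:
$M = 12$ ($M = 15 + 3 \left(-1\right) = 15 - 3 = 12$)
$m{\left(P \right)} = 4$
$u = - \frac{7}{4}$ ($u = -2 + \frac{1}{4} = - \frac{7}{4} \approx -1.75$)
$E{\left(K \right)} = 3 + \frac{12}{K}$
$E{\left(-13 \right)} u 183 = \left(3 + \frac{12}{-13}\right) \left(- \frac{7}{4}\right) 183 = \left(3 + 12 \left(- \frac{1}{13}\right)\right) \left(- \frac{7}{4}\right) 183 = \left(3 - \frac{12}{13}\right) \left(- \frac{7}{4}\right) 183 = \frac{27}{13} \left(- \frac{7}{4}\right) 183 = \left(- \frac{189}{52}\right) 183 = - \frac{34587}{52}$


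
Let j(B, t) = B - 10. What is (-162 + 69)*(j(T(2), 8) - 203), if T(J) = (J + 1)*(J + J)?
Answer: 18693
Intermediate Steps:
T(J) = 2*J*(1 + J) (T(J) = (1 + J)*(2*J) = 2*J*(1 + J))
j(B, t) = -10 + B
(-162 + 69)*(j(T(2), 8) - 203) = (-162 + 69)*((-10 + 2*2*(1 + 2)) - 203) = -93*((-10 + 2*2*3) - 203) = -93*((-10 + 12) - 203) = -93*(2 - 203) = -93*(-201) = 18693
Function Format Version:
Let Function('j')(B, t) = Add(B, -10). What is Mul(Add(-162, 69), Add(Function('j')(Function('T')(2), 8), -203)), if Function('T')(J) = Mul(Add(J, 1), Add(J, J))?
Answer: 18693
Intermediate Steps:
Function('T')(J) = Mul(2, J, Add(1, J)) (Function('T')(J) = Mul(Add(1, J), Mul(2, J)) = Mul(2, J, Add(1, J)))
Function('j')(B, t) = Add(-10, B)
Mul(Add(-162, 69), Add(Function('j')(Function('T')(2), 8), -203)) = Mul(Add(-162, 69), Add(Add(-10, Mul(2, 2, Add(1, 2))), -203)) = Mul(-93, Add(Add(-10, Mul(2, 2, 3)), -203)) = Mul(-93, Add(Add(-10, 12), -203)) = Mul(-93, Add(2, -203)) = Mul(-93, -201) = 18693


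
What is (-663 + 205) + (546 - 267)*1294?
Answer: 360568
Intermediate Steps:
(-663 + 205) + (546 - 267)*1294 = -458 + 279*1294 = -458 + 361026 = 360568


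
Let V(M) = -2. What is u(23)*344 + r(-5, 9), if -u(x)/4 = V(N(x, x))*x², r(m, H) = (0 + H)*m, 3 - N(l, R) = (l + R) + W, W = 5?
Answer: 1455763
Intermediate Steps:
N(l, R) = -2 - R - l (N(l, R) = 3 - ((l + R) + 5) = 3 - ((R + l) + 5) = 3 - (5 + R + l) = 3 + (-5 - R - l) = -2 - R - l)
r(m, H) = H*m
u(x) = 8*x² (u(x) = -(-8)*x² = 8*x²)
u(23)*344 + r(-5, 9) = (8*23²)*344 + 9*(-5) = (8*529)*344 - 45 = 4232*344 - 45 = 1455808 - 45 = 1455763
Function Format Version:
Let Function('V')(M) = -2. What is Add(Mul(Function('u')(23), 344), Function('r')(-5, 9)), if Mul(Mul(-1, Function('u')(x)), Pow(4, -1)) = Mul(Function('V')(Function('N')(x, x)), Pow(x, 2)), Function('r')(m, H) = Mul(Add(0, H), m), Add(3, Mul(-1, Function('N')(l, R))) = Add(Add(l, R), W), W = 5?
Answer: 1455763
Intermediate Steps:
Function('N')(l, R) = Add(-2, Mul(-1, R), Mul(-1, l)) (Function('N')(l, R) = Add(3, Mul(-1, Add(Add(l, R), 5))) = Add(3, Mul(-1, Add(Add(R, l), 5))) = Add(3, Mul(-1, Add(5, R, l))) = Add(3, Add(-5, Mul(-1, R), Mul(-1, l))) = Add(-2, Mul(-1, R), Mul(-1, l)))
Function('r')(m, H) = Mul(H, m)
Function('u')(x) = Mul(8, Pow(x, 2)) (Function('u')(x) = Mul(-4, Mul(-2, Pow(x, 2))) = Mul(8, Pow(x, 2)))
Add(Mul(Function('u')(23), 344), Function('r')(-5, 9)) = Add(Mul(Mul(8, Pow(23, 2)), 344), Mul(9, -5)) = Add(Mul(Mul(8, 529), 344), -45) = Add(Mul(4232, 344), -45) = Add(1455808, -45) = 1455763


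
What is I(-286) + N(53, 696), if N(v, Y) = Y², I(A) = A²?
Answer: 566212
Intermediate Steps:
I(-286) + N(53, 696) = (-286)² + 696² = 81796 + 484416 = 566212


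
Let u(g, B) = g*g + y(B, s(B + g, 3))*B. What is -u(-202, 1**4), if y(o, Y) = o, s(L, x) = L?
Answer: -40805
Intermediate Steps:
u(g, B) = B**2 + g**2 (u(g, B) = g*g + B*B = g**2 + B**2 = B**2 + g**2)
-u(-202, 1**4) = -((1**4)**2 + (-202)**2) = -(1**2 + 40804) = -(1 + 40804) = -1*40805 = -40805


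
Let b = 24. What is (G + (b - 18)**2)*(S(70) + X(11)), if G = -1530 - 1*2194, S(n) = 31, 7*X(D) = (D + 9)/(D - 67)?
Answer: -5592852/49 ≈ -1.1414e+5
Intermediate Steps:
X(D) = (9 + D)/(7*(-67 + D)) (X(D) = ((D + 9)/(D - 67))/7 = ((9 + D)/(-67 + D))/7 = (9 + D)/(7*(-67 + D)))
G = -3724 (G = -1530 - 2194 = -3724)
(G + (b - 18)**2)*(S(70) + X(11)) = (-3724 + (24 - 18)**2)*(31 + (9 + 11)/(7*(-67 + 11))) = (-3724 + 6**2)*(31 + (1/7)*20/(-56)) = (-3724 + 36)*(31 + (1/7)*(-1/56)*20) = -3688*(31 - 5/98) = -3688*3033/98 = -5592852/49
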